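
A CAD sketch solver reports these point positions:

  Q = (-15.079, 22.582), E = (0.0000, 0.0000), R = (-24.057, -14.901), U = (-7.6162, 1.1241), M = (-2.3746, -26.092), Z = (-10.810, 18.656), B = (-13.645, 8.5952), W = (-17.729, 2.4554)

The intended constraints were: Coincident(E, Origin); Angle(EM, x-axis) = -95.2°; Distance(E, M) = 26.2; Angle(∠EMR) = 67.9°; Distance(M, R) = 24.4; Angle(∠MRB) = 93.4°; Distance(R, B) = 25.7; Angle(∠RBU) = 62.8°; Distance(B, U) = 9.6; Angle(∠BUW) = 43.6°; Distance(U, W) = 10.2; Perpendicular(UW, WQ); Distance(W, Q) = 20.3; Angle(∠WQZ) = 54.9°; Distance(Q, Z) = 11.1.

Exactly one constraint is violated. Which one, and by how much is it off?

Distance(Q, Z) = 11.1 — off by 5.30.

E = (0.00, 0.00) ✓; EM at -95.20° ✓; |EM| = 26.20 ✓; ∠EMR = 67.90° ✓; |MR| = 24.40 ✓; ∠MRB = 93.40° ✓; |RB| = 25.70 ✓; ∠RBU = 62.80° ✓; |BU| = 9.600 ✓; ∠BUW = 43.60° ✓; |UW| = 10.20 ✓; ∠(UW, WQ) = 90.00° ✓; |WQ| = 20.30 ✓; ∠WQZ = 54.90° ✓; |QZ| = 5.800 ✗.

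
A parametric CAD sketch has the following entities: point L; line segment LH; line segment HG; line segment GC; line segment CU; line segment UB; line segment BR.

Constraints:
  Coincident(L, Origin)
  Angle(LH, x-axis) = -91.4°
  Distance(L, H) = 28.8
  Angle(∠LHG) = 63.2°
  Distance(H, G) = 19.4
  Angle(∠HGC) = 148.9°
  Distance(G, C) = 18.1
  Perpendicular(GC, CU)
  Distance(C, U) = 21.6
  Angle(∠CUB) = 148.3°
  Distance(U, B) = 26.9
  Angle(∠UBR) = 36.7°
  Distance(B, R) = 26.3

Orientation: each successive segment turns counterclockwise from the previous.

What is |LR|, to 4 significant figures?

9.322

L is at the origin; LH runs at -91.4° with length 28.8, so H = (-0.7036, -28.79). ∠LHG = 63.2° gives HG at 25.40° from the x-axis; with |HG| = 19.4, G = (16.82, -20.47). ∠HGC = 148.9° gives GC at 56.50° from the x-axis; with |GC| = 18.1, C = (26.81, -5.377). The perpendicularity gives CU at right angles to GC, so CU runs at 146.5°; with |CU| = 21.6, U = (8.799, 6.545). ∠CUB = 148.3° gives UB at 178.2° from the x-axis; with |UB| = 26.9, B = (-18.09, 7.390). ∠UBR = 36.7° gives BR at -38.50° from the x-axis; with |BR| = 26.3, R = (2.495, -8.982). Then |LR| = |R − L| = 9.322.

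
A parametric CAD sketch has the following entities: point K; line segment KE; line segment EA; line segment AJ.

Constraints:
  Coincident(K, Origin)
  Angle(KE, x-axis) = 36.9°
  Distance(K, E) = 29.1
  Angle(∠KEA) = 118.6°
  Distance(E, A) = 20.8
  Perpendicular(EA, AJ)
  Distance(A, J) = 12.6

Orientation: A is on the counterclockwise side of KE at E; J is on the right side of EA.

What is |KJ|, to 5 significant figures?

51.590

K is at the origin; KE runs at 36.9° with length 29.1, so E = 29.1·(cos 36.9°, sin 36.9°) = (23.271, 17.472). ∠KEA = 118.6°, so EA runs at 36.9° + (180° − 118.6°) = 98.300° from the x-axis; with |EA| = 20.8, A = E + 20.8·(cos 98.300°, sin 98.300°) = (20.268, 38.054). EA is perpendicular to AJ; with |AJ| = 12.6 on the right of EA, J = A + 12.6·(0.98953, 0.14436) = (32.736, 39.873). Then |KJ| = |J − K| = 51.590.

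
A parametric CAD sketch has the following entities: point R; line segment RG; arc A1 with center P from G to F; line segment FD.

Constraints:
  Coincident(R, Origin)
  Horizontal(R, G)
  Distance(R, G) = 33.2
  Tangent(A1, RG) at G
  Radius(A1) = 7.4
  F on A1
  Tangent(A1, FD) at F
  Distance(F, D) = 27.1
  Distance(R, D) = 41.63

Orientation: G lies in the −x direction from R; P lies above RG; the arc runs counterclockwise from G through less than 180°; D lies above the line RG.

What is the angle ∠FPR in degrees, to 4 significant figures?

8.870°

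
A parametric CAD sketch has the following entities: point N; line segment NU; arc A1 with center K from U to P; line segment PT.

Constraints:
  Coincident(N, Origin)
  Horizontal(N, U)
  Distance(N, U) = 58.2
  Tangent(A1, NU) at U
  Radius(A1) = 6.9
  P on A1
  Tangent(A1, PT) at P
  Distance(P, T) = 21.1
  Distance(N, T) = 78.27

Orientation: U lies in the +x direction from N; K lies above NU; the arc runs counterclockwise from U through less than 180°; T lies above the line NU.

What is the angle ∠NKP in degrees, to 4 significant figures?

140.4°

Checks: ∠(KU, UN) = 90.00° ✓; |KP| = 6.900 ✓; ∠(KP, PT) = 90.00° ✓; |PT| = 21.10 ✓; |NT| = 78.27 ✓.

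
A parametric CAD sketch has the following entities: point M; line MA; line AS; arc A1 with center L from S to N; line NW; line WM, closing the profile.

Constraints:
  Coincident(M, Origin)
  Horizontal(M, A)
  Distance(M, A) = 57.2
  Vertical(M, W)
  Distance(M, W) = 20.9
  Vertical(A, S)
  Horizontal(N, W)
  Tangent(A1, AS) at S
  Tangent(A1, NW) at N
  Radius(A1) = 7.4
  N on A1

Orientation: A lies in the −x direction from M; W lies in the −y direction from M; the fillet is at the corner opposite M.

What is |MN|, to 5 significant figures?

54.008

The virtual corner opposite M is at (-57.200, -20.900). A1 meets AS tangentially, so LS is at right angles to AS and tangency of A1 to NW means the radius LN is perpendicular to NW, with radius 7.4, so the center L sits 7.4 in from both sides at L = (-49.800, -13.500). That places the tangent points at S = (-57.200, -13.500) on AS and N = (-49.800, -20.900) on NW. Then |MN| = |N − M| = 54.008.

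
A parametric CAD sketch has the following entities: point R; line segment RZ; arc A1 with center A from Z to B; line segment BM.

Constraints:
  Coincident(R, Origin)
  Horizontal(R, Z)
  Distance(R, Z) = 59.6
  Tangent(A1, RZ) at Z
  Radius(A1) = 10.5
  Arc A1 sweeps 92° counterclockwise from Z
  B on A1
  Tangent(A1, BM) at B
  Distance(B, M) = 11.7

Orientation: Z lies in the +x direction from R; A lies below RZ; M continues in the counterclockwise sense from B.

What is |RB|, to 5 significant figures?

50.294

R is at the origin; RZ is horizontal with |RZ| = 59.6 and Z on the +x side, so Z = (59.600, 0.0000). The tangent condition forces AZ to be normal to RZ, so A = Z + (0, -10.5) = (59.600, -10.500). On A1, Z sits at bearing 90° from A; a 92° counterclockwise sweep puts B at bearing 182°, so B = A + 10.5·(cos 182°, sin 182°) = (49.106, -10.866). Then |RB| = |B − R| = 50.294.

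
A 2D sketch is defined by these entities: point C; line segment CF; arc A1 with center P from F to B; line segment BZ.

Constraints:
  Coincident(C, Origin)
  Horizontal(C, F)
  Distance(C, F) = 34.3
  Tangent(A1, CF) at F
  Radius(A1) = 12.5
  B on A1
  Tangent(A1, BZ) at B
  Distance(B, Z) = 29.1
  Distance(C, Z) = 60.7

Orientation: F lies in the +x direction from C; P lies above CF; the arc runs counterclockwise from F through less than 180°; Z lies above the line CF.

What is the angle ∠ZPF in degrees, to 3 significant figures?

164°

C is at the origin; C and F share the same y with |CF| = 34.3 and F on the +x side, so F = (34.3, 0.00). A1 meets CF tangentially, so PF is at right angles to CF, so P = F + (0, 12.5) = (34.3, 12.5). Since PB ⟂ BZ (tangency), |PZ| = √(12.5² + 29.1²) = 31.7 regardless of where B sits on A1. So Z lies on both circle(C, 60.7) and circle(P, 31.7); the above-CF intersection is Z = (42.8, 43.0). B is the foot of the tangent from Z: B = (46.7, 14.2).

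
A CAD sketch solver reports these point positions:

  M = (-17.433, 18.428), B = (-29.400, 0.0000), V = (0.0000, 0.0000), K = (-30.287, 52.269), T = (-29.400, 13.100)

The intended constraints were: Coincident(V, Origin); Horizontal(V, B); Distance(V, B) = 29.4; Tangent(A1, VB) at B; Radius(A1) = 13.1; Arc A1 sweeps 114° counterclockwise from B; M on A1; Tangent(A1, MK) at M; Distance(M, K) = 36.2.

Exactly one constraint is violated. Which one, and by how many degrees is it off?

Tangent(A1, MK) at M — off by 3.20°.

V = (0.00, 0.00) ✓; V.y = 0.00, B.y = 0.00 ✓; |VB| = 29.40 ✓; ∠(TB, BV) = 90.00° ✓; |TB| = 13.10 ✓; bearing(T→M) − bearing(T→B) = 114.0° ✓; |TM| = 13.10 ✓; ∠(TM, MK) = 93.20° ✗; |MK| = 36.20 ✓.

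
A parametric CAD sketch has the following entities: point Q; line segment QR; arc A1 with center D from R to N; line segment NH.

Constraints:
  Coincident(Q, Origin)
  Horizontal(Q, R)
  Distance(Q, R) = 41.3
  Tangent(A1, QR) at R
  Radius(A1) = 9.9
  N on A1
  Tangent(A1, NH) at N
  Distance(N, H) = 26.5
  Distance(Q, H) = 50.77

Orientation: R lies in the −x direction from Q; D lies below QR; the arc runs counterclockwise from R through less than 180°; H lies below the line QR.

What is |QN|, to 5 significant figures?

51.828

Q is at the origin; QR is horizontal with |QR| = 41.3 and R on the −x side, so R = (-41.300, 0.0000). Tangency of A1 to QR means the radius DR is perpendicular to QR, so D = R + (0, -9.9) = (-41.300, -9.9000). Since DN ⟂ NH (tangency), |DH| = √(9.9² + 26.5²) = 28.289 regardless of where N sits on A1. So H lies on both circle(Q, 50.77) and circle(D, 28.289); the below-QR intersection is H = (-34.404, -37.336). N is the foot of the tangent from H: N = (-49.450, -15.521).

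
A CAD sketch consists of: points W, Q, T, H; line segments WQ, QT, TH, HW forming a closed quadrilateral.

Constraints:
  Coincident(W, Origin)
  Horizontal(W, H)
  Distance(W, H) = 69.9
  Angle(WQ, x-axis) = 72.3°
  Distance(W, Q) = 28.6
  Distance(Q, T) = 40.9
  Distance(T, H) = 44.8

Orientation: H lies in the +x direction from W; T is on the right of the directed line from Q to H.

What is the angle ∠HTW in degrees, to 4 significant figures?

147.1°

W is at the origin; W and H share the same y with |WH| = 69.9 and H in +x, so H = (69.9, 0). WQ runs at 72.3° with |WQ| = 28.6, so Q = (8.695, 27.25). T is determined by |QT| = 40.9 and |TH| = 44.8 together: it lies at the intersection of circle(Q, 40.9) and circle(H, 44.8). With |QH| = 67.00, the foot of the radical line on QH is 31.00 from Q and the perpendicular offset is √(40.9² − 31.00²) = 26.68. Taking the right-of-QH solution: T = (26.17, -9.733).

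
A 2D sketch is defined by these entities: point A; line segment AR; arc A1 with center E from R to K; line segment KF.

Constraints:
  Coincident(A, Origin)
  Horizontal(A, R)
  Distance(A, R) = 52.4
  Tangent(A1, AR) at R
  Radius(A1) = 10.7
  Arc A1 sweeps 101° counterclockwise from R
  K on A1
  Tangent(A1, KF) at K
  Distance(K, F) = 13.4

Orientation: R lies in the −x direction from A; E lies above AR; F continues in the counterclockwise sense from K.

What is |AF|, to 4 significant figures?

51.45

On A1, R sits at bearing -90° from E; a 101° counterclockwise sweep puts K at bearing 11°, so K = E + 10.7·(cos 11°, sin 11°) = (-41.90, 12.74). A1 meets KF tangentially, so EK is at right angles to KF, so KF runs along (−sin 11°, cos 11°); with |KF| = 13.4, F = (-44.45, 25.90). Then |AF| = |F − A| = 51.45.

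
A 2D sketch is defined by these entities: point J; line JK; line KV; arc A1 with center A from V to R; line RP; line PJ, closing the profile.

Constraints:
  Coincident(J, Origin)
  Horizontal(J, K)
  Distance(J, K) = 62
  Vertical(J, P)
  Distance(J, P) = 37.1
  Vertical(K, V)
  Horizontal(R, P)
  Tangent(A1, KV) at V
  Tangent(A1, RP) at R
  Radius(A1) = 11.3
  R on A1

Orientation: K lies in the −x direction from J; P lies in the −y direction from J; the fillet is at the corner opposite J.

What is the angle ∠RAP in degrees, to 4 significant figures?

77.44°

The virtual corner opposite J is at (-62.00, -37.10). Tangency of A1 to KV means the radius AV is perpendicular to KV and the tangent condition forces AR to be normal to RP, with radius 11.3, so the center A sits 11.3 in from both sides at A = (-50.70, -25.80). That places the tangent points at V = (-62.00, -25.80) on KV and R = (-50.70, -37.10) on RP. Then cos ∠RAP = AR·AP / (|AR||AP|), giving 77.44°.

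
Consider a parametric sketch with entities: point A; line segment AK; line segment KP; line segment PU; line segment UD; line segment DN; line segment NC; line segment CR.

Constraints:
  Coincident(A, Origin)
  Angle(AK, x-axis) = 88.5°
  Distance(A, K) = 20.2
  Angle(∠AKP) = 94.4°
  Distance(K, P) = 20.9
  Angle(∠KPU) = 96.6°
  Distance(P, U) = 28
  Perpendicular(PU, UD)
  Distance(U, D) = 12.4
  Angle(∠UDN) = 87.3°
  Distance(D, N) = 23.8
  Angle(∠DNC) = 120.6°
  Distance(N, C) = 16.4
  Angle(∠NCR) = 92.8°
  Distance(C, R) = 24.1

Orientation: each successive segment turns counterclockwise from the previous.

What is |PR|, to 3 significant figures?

23.2

∠DNC = 120.6° gives NC at 140° from the x-axis; with |NC| = 16.4, C = (-22.7, 26.4). ∠NCR = 92.8° gives CR at -133° from the x-axis; with |CR| = 24.1, R = (-39.2, 8.84). Then |PR| = |R − P| = 23.2.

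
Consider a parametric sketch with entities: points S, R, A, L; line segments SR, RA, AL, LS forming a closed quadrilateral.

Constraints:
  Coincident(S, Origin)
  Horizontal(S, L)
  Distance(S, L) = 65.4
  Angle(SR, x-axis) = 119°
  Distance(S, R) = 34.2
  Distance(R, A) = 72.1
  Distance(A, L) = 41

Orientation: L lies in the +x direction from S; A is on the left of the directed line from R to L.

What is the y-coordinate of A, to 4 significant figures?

39.62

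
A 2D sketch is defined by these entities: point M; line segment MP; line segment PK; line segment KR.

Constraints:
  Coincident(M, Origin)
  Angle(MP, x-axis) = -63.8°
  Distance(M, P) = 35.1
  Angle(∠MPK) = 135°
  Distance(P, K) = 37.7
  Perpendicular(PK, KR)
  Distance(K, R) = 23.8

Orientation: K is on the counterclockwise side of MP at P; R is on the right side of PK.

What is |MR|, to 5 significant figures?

79.199

M is at the origin; MP runs at -63.8° with length 35.1, so P = 35.1·(cos -63.8°, sin -63.8°) = (15.497, -31.494). ∠MPK = 135.0°, so PK runs at -63.8° + (180° − 135.0°) = -18.800° from the x-axis; with |PK| = 37.7, K = P + 37.7·(cos -18.800°, sin -18.800°) = (51.186, -43.643). The perpendicularity gives KR at right angles to PK; with |KR| = 23.8 on the right of PK, R = K + 23.8·(-0.32227, -0.94665) = (43.516, -66.173). Then |MR| = |R − M| = 79.199.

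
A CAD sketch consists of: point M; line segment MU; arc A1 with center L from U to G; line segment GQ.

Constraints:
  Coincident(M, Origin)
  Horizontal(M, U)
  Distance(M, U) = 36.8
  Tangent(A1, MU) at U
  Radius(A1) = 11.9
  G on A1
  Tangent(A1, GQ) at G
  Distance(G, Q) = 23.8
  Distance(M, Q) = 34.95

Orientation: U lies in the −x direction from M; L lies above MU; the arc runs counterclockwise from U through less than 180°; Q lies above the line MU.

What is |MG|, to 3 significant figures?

26.8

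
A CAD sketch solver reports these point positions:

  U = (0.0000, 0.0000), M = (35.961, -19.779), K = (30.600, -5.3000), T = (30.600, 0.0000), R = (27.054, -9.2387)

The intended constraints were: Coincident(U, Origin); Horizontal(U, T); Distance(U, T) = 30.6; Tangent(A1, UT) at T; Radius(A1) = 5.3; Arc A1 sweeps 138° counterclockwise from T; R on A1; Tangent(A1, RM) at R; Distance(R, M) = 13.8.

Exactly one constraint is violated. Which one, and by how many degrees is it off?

Tangent(A1, RM) at R — off by 7.80°.

U = (0.00, 0.00) ✓; U.y = 0.00, T.y = 0.00 ✓; |UT| = 30.60 ✓; ∠(KT, TU) = 90.00° ✓; |KT| = 5.300 ✓; bearing(K→R) − bearing(K→T) = 138.0° ✓; |KR| = 5.300 ✓; ∠(KR, RM) = 97.80° ✗; |RM| = 13.80 ✓.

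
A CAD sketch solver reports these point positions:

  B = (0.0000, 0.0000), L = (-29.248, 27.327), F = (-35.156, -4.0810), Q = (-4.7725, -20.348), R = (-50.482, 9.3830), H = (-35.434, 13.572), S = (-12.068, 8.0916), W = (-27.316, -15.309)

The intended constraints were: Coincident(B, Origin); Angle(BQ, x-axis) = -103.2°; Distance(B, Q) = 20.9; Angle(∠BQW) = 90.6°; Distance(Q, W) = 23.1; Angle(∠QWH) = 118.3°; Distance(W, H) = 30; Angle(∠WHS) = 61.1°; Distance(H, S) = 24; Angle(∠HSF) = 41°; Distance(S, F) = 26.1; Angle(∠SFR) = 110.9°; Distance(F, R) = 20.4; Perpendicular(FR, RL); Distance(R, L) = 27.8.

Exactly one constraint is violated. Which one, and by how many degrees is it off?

Perpendicular(FR, RL) — off by 8.50°.

B = (0.00, 0.00) ✓; BQ at -103.2° ✓; |BQ| = 20.90 ✓; ∠BQW = 90.60° ✓; |QW| = 23.10 ✓; ∠QWH = 118.3° ✓; |WH| = 30.00 ✓; ∠WHS = 61.10° ✓; |HS| = 24.00 ✓; ∠HSF = 41.00° ✓; |SF| = 26.10 ✓; ∠SFR = 110.9° ✓; |FR| = 20.40 ✓; ∠(FR, RL) = 98.50° ✗; |RL| = 27.80 ✓.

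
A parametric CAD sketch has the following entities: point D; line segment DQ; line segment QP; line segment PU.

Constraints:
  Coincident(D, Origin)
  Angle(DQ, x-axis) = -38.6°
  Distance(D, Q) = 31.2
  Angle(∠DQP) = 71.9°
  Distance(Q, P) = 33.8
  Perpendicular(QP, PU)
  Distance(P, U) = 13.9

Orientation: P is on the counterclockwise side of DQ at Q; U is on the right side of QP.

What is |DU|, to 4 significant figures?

49.78

D is at the origin; DQ runs at -38.6° with length 31.2, so Q = 31.2·(cos -38.6°, sin -38.6°) = (24.38, -19.47). ∠DQP = 71.9°, so QP runs at -38.6° + (180° − 71.9°) = 69.50° from the x-axis; with |QP| = 33.8, P = Q + 33.8·(cos 69.50°, sin 69.50°) = (36.22, 12.19). QP is perpendicular to PU; with |PU| = 13.9 on the right of QP, U = P + 13.9·(0.9367, -0.3502) = (49.24, 7.327). Then |DU| = |U − D| = 49.78.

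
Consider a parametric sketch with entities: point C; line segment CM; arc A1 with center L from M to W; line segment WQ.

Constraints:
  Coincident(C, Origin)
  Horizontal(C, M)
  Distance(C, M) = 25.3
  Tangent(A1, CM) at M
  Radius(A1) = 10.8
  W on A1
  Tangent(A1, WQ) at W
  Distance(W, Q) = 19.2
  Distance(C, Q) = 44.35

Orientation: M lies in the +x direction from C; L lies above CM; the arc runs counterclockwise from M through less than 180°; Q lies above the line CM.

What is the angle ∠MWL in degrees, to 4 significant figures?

37.13°

Checks: |LW| = 10.80 ✓; ∠(LW, WQ) = 90.00° ✓; |WQ| = 19.20 ✓; |CQ| = 44.35 ✓.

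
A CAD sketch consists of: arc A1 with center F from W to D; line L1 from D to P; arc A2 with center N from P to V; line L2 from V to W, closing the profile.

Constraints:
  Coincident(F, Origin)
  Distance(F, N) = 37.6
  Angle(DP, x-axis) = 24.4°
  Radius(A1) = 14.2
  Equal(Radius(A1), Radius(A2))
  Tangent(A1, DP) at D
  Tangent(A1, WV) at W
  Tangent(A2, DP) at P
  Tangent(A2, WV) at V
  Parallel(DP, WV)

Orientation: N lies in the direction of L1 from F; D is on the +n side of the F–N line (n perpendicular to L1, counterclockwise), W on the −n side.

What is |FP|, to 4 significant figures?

40.19

The slot axis is L1's direction at 24.4°, so u = (cos 24.4°, sin 24.4°) = (0.9107, 0.4131) and n = (−sin 24.4°, cos 24.4°) = (-0.4131, 0.9107). F is at the origin and N lies 37.6 along u from F, so N = 37.6·u = (34.24, 15.53). Tangency of A1 to both parallel lines with radius 14.2 puts D and W at F ± 14.2·n: D = (-5.866, 12.93), W = (5.866, -12.93). Equal radii place P and V the same way about N: P = N + 14.2·n = (28.38, 28.46), V = N − 14.2·n = (40.11, 2.601). Then |FP| = |P − F| = 40.19.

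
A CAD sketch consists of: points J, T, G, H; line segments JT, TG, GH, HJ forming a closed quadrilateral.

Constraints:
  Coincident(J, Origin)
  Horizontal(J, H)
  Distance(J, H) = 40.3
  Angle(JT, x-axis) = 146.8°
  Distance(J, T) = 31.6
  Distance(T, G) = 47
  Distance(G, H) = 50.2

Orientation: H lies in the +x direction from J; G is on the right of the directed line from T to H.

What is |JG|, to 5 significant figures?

24.214

Checks: |TG| = 47.00 ✓; |GH| = 50.20 ✓.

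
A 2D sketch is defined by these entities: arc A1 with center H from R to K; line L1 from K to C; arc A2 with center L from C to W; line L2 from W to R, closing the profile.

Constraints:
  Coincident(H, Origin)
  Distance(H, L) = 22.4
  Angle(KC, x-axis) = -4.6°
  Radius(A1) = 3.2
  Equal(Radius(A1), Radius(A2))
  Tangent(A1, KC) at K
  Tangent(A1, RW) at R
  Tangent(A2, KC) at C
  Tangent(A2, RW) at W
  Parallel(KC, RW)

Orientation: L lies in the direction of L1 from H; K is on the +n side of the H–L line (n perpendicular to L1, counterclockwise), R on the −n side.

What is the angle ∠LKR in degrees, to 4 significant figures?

81.87°

H is at the origin and L lies 22.4 along u from H, so L = 22.4·u = (22.33, -1.796). Tangency of A1 to both parallel lines with radius 3.2 puts K and R at H ± 3.2·n: K = (0.2566, 3.190), R = (-0.2566, -3.190). Then cos ∠LKR = KL·KR / (|KL||KR|), giving 81.87°.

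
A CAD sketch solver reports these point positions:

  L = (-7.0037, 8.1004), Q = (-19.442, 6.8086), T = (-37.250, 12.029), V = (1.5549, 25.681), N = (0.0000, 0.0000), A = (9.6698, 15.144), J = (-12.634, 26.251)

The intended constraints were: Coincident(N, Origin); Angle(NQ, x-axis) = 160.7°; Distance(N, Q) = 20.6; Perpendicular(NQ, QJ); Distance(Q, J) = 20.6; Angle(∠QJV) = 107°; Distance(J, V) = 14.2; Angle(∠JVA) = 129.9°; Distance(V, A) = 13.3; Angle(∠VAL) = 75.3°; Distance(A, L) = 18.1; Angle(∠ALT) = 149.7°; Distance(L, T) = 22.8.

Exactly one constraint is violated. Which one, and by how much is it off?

Distance(L, T) = 22.8 — off by 7.70.

N = (0.00, 0.00) ✓; NQ at 160.7° ✓; |NQ| = 20.60 ✓; ∠(NQ, QJ) = 90.00° ✓; |QJ| = 20.60 ✓; ∠QJV = 107.0° ✓; |JV| = 14.20 ✓; ∠JVA = 129.9° ✓; |VA| = 13.30 ✓; ∠VAL = 75.30° ✓; |AL| = 18.10 ✓; ∠ALT = 149.7° ✓; |LT| = 30.50 ✗.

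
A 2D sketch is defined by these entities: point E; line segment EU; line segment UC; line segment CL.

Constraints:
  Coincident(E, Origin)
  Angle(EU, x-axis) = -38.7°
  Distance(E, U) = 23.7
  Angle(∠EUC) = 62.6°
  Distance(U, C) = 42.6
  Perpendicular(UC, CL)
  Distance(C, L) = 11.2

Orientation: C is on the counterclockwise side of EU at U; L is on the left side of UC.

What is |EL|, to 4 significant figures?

33.19

E is at the origin; EU runs at -38.7° with length 23.7, so U = 23.7·(cos -38.7°, sin -38.7°) = (18.50, -14.82). ∠EUC = 62.6°, so UC runs at -38.7° + (180° − 62.6°) = 78.70° from the x-axis; with |UC| = 42.6, C = U + 42.6·(cos 78.70°, sin 78.70°) = (26.84, 26.96). UC ⟂ CL; with |CL| = 11.2 on the left of UC, L = C + 11.2·(-0.9806, 0.1959) = (15.86, 29.15). Then |EL| = |L − E| = 33.19.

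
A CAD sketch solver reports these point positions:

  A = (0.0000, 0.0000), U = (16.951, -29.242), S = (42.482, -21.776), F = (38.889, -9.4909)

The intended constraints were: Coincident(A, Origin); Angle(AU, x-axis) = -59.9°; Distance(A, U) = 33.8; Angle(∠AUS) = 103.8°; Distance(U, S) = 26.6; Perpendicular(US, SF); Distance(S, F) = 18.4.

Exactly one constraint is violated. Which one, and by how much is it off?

Distance(S, F) = 18.4 — off by 5.60.

A = (0.00, 0.00) ✓; AU at -59.90° ✓; |AU| = 33.80 ✓; ∠AUS = 103.8° ✓; |US| = 26.60 ✓; ∠(US, SF) = 90.00° ✓; |SF| = 12.80 ✗.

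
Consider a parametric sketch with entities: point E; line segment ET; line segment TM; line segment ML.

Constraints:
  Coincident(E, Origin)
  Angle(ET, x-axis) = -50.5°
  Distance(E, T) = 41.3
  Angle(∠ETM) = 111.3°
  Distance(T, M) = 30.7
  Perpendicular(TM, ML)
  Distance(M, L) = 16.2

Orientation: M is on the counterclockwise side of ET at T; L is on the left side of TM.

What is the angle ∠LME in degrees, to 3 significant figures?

49.9°

E is at the origin; ET runs at -50.5° with length 41.3, so T = 41.3·(cos -50.5°, sin -50.5°) = (26.3, -31.9). ∠ETM = 111.3°, so TM runs at -50.5° + (180° − 111.3°) = 18.2° from the x-axis; with |TM| = 30.7, M = T + 30.7·(cos 18.2°, sin 18.2°) = (55.4, -22.3). TM ⟂ ML; with |ML| = 16.2 on the left of TM, L = M + 16.2·(-0.312, 0.950) = (50.4, -6.89). Then cos ∠LME = ML·ME / (|ML||ME|), giving 49.9°.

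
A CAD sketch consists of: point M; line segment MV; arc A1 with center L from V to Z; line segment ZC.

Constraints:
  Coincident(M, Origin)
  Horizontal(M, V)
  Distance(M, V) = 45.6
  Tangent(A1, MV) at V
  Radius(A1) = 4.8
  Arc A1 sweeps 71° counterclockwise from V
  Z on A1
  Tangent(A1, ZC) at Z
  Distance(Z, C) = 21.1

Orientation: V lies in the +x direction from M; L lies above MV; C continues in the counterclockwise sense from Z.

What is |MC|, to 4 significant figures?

61.54

M is at the origin; M and V share the same y with |MV| = 45.6 and V on the +x side, so V = (45.60, 0.000). Since A1 is tangent to MV there, LV ⟂ MV, so L = V + (0, 4.8) = (45.60, 4.800). On A1, V sits at bearing -90° from L; a 71° counterclockwise sweep puts Z at bearing -19°, so Z = L + 4.8·(cos -19°, sin -19°) = (50.14, 3.237). The tangent condition forces LZ to be normal to ZC, so ZC runs along (−sin -19°, cos -19°); with |ZC| = 21.1, C = (57.01, 23.19). Then |MC| = |C − M| = 61.54.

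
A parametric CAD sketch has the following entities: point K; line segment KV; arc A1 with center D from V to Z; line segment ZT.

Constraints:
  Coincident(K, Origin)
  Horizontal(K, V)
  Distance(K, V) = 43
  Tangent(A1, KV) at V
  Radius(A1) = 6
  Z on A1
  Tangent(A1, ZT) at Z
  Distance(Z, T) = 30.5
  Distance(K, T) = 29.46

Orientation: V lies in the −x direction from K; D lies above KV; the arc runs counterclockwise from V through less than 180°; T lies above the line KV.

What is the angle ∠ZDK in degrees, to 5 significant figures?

36.161°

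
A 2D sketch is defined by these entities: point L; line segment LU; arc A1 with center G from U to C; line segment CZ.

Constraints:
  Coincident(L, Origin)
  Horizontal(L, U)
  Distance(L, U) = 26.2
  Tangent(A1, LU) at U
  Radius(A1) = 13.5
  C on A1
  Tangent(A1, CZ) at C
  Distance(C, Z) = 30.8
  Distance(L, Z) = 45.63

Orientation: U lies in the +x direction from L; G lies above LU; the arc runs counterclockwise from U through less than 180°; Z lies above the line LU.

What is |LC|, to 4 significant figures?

42.34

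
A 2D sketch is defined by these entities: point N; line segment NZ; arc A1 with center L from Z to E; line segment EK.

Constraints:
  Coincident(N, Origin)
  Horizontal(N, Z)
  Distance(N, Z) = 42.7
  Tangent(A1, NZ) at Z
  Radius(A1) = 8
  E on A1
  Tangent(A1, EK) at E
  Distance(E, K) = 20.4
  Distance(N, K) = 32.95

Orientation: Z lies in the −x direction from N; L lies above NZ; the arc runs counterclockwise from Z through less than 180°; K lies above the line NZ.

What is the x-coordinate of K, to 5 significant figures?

-25.216

Checks: |LE| = 8.000 ✓; ∠(LE, EK) = 90.00° ✓; |EK| = 20.40 ✓; |NK| = 32.95 ✓.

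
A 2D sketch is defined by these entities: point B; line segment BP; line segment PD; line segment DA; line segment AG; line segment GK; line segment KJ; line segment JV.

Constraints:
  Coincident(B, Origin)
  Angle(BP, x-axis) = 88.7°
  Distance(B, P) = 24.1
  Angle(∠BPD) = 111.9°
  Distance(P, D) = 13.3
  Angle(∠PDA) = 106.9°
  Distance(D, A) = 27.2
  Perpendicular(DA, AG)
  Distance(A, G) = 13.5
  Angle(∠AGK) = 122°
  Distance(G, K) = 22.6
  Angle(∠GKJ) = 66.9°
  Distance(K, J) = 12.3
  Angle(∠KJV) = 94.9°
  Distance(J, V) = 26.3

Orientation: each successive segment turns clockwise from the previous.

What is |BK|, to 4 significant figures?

7.272

B is at the origin; BP runs at 88.7° with length 24.1, so P = (0.5468, 24.09). ∠BPD = 111.9° gives PD at 20.60° from the x-axis; with |PD| = 13.3, D = (13.00, 28.77). ∠PDA = 106.9° gives DA at -52.50° from the x-axis; with |DA| = 27.2, A = (29.55, 7.194). The perpendicularity gives AG at right angles to DA, so AG runs at -142.5°; with |AG| = 13.5, G = (18.84, -1.024). ∠AGK = 122.0° gives GK at 159.5° from the x-axis; with |GK| = 22.6, K = (-2.324, 6.890). Then |BK| = |K − B| = 7.272.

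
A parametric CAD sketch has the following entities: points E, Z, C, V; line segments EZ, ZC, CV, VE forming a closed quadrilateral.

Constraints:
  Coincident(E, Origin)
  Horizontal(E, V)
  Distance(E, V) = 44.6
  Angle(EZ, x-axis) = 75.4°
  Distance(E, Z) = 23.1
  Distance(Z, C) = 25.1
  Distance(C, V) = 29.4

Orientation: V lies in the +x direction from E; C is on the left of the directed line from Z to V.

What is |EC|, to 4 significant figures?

40.14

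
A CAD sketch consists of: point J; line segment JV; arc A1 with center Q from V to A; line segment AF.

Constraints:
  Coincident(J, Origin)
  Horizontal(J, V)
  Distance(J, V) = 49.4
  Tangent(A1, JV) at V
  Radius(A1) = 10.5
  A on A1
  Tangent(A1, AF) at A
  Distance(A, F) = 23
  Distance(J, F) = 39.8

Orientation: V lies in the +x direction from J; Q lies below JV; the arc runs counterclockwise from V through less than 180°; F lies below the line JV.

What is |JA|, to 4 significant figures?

40.42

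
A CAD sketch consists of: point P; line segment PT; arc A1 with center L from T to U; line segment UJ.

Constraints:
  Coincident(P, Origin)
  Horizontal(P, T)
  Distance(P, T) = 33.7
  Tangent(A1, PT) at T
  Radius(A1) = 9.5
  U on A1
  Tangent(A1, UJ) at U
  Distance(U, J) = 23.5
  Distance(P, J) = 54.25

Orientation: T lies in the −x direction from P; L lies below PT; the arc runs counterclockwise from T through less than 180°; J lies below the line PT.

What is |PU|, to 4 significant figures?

44.25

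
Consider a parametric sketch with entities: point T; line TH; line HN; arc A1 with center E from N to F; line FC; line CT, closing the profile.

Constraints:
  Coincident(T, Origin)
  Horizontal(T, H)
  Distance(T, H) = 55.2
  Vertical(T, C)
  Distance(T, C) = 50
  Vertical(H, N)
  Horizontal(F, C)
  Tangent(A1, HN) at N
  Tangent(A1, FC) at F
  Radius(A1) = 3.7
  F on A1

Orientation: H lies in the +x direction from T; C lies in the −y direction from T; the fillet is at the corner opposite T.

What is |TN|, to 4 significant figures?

72.05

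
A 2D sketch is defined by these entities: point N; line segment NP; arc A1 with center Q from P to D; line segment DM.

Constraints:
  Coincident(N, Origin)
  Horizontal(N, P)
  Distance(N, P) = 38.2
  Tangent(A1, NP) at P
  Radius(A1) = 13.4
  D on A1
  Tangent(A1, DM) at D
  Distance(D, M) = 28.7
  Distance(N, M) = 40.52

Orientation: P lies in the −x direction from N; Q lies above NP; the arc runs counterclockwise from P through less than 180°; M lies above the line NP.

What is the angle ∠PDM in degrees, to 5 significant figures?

143.63°

Checks: |NP| = 38.20 ✓; |QD| = 13.40 ✓; ∠(QD, DM) = 90.00° ✓; |DM| = 28.70 ✓; |NM| = 40.52 ✓.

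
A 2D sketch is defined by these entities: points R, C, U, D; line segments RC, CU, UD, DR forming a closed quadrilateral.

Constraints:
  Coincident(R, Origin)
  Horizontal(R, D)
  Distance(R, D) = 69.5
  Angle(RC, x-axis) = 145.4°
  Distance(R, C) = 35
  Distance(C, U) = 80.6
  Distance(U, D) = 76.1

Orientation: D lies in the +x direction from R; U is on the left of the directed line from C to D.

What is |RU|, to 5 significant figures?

76.969

Checks: |CU| = 80.60 ✓; |UD| = 76.10 ✓.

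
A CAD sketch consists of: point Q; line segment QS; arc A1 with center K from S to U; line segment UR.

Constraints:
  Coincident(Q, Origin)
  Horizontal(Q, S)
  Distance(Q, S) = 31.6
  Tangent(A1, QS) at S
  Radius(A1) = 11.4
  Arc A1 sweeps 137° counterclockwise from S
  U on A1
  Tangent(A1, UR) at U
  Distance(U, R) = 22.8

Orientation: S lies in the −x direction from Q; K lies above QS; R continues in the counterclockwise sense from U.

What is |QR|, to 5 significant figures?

53.716

Q is at the origin; QS is horizontal with |QS| = 31.6 and S on the −x side, so S = (-31.600, 0.0000). Tangency of A1 to QS means the radius KS is perpendicular to QS, so K = S + (0, 11.4) = (-31.600, 11.400). On A1, S sits at bearing -90° from K; a 137° counterclockwise sweep puts U at bearing 47°, so U = K + 11.4·(cos 47°, sin 47°) = (-23.825, 19.737). Tangency of A1 to UR means the radius KU is perpendicular to UR, so UR runs along (−sin 47°, cos 47°); with |UR| = 22.8, R = (-40.500, 35.287). Then |QR| = |R − Q| = 53.716.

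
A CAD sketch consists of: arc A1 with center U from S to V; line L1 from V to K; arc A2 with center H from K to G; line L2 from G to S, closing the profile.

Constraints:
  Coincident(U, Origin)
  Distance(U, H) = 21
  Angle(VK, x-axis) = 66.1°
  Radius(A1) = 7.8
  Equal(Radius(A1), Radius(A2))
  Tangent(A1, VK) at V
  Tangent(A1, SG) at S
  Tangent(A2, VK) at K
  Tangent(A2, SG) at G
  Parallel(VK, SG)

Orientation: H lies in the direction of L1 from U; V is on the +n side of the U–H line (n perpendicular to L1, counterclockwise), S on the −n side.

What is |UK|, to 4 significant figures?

22.40

The slot axis is L1's direction at 66.1°, so u = (cos 66.1°, sin 66.1°) = (0.4051, 0.9143) and n = (−sin 66.1°, cos 66.1°) = (-0.9143, 0.4051). U is at the origin and H lies 21.0 along u from U, so H = 21.0·u = (8.508, 19.20). Tangency of A1 to both parallel lines with radius 7.8 puts V and S at U ± 7.8·n: V = (-7.131, 3.160), S = (7.131, -3.160). Equal radii place K and G the same way about H: K = H + 7.8·n = (1.377, 22.36), G = H − 7.8·n = (15.64, 16.04). Then |UK| = |K − U| = 22.40.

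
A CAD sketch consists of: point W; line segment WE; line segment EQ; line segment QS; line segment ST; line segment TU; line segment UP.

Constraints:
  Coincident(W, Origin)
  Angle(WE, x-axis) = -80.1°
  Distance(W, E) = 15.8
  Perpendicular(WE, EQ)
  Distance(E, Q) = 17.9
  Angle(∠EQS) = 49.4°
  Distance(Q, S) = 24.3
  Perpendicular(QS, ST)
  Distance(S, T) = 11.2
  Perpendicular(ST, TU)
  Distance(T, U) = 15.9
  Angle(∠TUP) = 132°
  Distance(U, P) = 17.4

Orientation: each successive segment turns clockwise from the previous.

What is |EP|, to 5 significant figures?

21.366

W is at the origin; WE runs at -80.1° with length 15.8, so E = (2.7165, -15.565). WE is perpendicular to EQ, so EQ runs at -170.10°; with |EQ| = 17.9, Q = (-14.917, -18.642). ∠EQS = 49.4° gives QS at 59.300° from the x-axis; with |QS| = 24.3, S = (-2.5108, 2.2522). The perpendicularity gives ST at right angles to QS, so ST runs at -30.700°; with |ST| = 11.2, T = (7.1196, -3.4659). ST is perpendicular to TU, so TU runs at -120.70°; with |TU| = 15.9, U = (-0.99807, -17.138). ∠TUP = 132.0° gives UP at -168.70° from the x-axis; with |UP| = 17.4, P = (-18.061, -20.547). Then |EP| = |P − E| = 21.366.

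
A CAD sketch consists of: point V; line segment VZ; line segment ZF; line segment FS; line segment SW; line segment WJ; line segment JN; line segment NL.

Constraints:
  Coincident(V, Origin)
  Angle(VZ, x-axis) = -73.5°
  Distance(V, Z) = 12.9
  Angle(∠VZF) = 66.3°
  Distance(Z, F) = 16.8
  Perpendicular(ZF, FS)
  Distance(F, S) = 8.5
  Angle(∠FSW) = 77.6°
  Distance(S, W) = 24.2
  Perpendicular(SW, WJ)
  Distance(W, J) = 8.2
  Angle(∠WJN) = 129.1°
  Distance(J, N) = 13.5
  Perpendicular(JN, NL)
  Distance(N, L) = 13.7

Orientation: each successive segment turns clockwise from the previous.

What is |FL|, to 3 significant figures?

3.94

∠WJN = 129.1° gives JN at -160° from the x-axis; with |JN| = 13.5, N = (-4.62, -22.2). JN ⟂ NL, so NL runs at 110°; with |NL| = 13.7, L = (-9.19, -9.27). Then |FL| = |L − F| = 3.94.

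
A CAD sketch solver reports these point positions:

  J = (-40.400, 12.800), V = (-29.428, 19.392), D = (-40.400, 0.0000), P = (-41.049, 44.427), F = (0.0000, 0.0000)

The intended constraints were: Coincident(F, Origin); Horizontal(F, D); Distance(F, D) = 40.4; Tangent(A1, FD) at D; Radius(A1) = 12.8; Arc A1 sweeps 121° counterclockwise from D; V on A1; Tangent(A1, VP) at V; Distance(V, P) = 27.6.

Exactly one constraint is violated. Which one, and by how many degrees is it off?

Tangent(A1, VP) at V — off by 6.10°.

F = (0.00, 0.00) ✓; F.y = 0.00, D.y = 0.00 ✓; |FD| = 40.40 ✓; ∠(JD, DF) = 90.00° ✓; |JD| = 12.80 ✓; bearing(J→V) − bearing(J→D) = 121.0° ✓; |JV| = 12.80 ✓; ∠(JV, VP) = 96.10° ✗; |VP| = 27.60 ✓.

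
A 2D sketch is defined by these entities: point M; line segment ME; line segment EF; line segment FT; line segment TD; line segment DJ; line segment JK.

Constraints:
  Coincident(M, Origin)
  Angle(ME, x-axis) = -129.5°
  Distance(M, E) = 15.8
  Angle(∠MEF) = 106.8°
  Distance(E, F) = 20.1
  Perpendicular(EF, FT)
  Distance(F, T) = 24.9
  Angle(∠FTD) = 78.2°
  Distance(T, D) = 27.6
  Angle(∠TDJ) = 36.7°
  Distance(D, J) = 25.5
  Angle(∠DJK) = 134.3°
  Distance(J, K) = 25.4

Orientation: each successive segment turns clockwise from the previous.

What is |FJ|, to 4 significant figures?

9.364

M is at the origin; ME runs at -129.5° with length 15.8, so E = (-10.05, -12.19). ∠MEF = 106.8° gives EF at 157.3° from the x-axis; with |EF| = 20.1, F = (-28.59, -4.435). EF ⟂ FT, so FT runs at 67.30°; with |FT| = 24.9, T = (-18.98, 18.54). ∠FTD = 78.2° gives TD at -34.50° from the x-axis; with |TD| = 27.6, D = (3.762, 2.903). ∠TDJ = 36.7° gives DJ at -177.8° from the x-axis; with |DJ| = 25.5, J = (-21.72, 1.925). Then |FJ| = |J − F| = 9.364.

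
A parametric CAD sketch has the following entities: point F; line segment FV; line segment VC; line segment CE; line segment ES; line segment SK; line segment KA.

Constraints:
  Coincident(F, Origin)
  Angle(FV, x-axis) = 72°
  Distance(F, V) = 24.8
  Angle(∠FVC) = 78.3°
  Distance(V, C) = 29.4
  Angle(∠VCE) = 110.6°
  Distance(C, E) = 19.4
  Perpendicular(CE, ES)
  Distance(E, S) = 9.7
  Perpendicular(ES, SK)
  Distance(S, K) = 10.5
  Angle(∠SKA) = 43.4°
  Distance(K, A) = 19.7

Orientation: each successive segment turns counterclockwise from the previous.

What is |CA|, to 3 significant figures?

23.5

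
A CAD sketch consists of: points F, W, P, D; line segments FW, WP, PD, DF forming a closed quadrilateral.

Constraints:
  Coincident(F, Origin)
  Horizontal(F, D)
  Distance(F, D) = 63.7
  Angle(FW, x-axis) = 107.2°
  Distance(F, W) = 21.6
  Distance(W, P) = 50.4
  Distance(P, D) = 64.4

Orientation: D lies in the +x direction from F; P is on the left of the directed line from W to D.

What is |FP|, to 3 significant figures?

62.9

F is at the origin; F and D share the same y with |FD| = 63.7 and D in +x, so D = (63.7, 0). FW runs at 107.2° with |FW| = 21.6, so W = (-6.39, 20.6). P is determined by |WP| = 50.4 and |PD| = 64.4 together: it lies at the intersection of circle(W, 50.4) and circle(D, 64.4). With |WD| = 73.1, the foot of the radical line on WD is 25.5 from W and the perpendicular offset is √(50.4² − 25.5²) = 43.5. Taking the left-of-WD solution: P = (30.4, 55.1).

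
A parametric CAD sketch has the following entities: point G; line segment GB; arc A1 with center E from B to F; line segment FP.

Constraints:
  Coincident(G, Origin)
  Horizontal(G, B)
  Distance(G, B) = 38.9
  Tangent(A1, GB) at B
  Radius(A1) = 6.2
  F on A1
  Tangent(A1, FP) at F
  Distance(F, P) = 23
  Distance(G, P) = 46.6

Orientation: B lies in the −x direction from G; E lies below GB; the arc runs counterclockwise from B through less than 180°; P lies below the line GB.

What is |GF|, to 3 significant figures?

45.4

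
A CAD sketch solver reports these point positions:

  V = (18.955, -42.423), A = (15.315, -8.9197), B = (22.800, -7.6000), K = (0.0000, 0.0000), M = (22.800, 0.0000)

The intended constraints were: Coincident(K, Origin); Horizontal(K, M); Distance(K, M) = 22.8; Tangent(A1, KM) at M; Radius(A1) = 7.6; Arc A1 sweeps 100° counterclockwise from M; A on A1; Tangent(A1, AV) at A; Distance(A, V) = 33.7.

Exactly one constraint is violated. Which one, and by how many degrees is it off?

Tangent(A1, AV) at A — off by 3.80°.

K = (0.00, 0.00) ✓; K.y = 0.00, M.y = 0.00 ✓; |KM| = 22.80 ✓; ∠(BM, MK) = 90.00° ✓; |BM| = 7.600 ✓; bearing(B→A) − bearing(B→M) = 100.0° ✓; |BA| = 7.600 ✓; ∠(BA, AV) = 93.80° ✗; |AV| = 33.70 ✓.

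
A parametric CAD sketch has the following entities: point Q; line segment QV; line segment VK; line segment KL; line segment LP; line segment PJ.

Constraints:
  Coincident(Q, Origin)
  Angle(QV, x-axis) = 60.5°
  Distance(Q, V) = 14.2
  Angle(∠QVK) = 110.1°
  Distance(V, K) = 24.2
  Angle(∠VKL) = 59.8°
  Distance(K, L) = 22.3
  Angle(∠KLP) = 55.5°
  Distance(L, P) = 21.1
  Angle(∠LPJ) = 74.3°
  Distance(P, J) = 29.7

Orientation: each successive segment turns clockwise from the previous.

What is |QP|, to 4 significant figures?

15.84

∠VKL = 59.8° gives KL at -129.6° from the x-axis; with |KL| = 22.3, L = (16.65, -8.776). ∠KLP = 55.5° gives LP at 105.9° from the x-axis; with |LP| = 21.1, P = (10.87, 11.52). Then |QP| = |P − Q| = 15.84.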